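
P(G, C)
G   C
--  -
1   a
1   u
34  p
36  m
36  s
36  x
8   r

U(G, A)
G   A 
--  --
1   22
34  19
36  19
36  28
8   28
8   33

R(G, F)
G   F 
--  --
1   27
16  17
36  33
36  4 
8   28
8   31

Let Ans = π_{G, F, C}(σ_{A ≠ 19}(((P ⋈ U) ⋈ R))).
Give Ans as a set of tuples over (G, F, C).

{(1, 27, a), (1, 27, u), (36, 33, m), (36, 33, s), (36, 33, x), (36, 4, m), (36, 4, s), (36, 4, x), (8, 28, r), (8, 31, r)}

Natural join on G: {(1, a, 22), (1, u, 22), (34, p, 19), (36, m, 19), (36, m, 28), (36, s, 19), (36, s, 28), (36, x, 19), (36, x, 28), (8, r, 28), (8, r, 33)}
Natural join on G: {(1, a, 22, 27), (1, u, 22, 27), (36, m, 19, 33), (36, m, 19, 4), (36, m, 28, 33), (36, m, 28, 4), (36, s, 19, 33), (36, s, 19, 4), (36, s, 28, 33), (36, s, 28, 4), (36, x, 19, 33), (36, x, 19, 4), (36, x, 28, 33), (36, x, 28, 4), (8, r, 28, 28), (8, r, 28, 31), (8, r, 33, 28), (8, r, 33, 31)}
Filtering on A ≠ 19 leaves {(1, a, 22, 27), (1, u, 22, 27), (36, m, 28, 33), (36, m, 28, 4), (36, s, 28, 33), (36, s, 28, 4), (36, x, 28, 33), (36, x, 28, 4), (8, r, 28, 28), (8, r, 28, 31), (8, r, 33, 28), (8, r, 33, 31)}.
Projecting to G, F, C (2 duplicate(s) eliminated): {(1, 27, a), (1, 27, u), (36, 33, m), (36, 33, s), (36, 33, x), (36, 4, m), (36, 4, s), (36, 4, x), (8, 28, r), (8, 31, r)}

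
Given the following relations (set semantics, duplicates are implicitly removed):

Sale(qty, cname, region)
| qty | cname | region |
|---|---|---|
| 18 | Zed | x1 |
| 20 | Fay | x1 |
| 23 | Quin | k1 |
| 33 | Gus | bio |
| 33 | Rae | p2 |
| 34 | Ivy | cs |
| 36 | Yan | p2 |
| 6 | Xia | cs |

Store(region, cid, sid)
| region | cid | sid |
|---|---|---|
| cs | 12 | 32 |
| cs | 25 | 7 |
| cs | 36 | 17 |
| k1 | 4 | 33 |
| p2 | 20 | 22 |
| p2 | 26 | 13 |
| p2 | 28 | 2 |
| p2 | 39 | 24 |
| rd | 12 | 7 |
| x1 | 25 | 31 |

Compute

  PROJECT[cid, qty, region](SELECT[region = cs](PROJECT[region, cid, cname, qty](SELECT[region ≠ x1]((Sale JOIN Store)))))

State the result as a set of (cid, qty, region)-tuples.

{(12, 34, cs), (12, 6, cs), (25, 34, cs), (25, 6, cs), (36, 34, cs), (36, 6, cs)}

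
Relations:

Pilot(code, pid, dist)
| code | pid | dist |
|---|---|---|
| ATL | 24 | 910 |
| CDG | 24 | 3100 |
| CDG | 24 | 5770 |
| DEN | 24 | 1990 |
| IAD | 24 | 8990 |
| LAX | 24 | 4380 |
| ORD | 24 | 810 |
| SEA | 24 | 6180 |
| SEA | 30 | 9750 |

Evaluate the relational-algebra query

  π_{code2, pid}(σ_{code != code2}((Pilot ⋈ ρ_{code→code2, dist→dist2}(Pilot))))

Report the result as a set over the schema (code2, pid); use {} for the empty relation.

{(ATL, 24), (CDG, 24), (DEN, 24), (IAD, 24), (LAX, 24), (ORD, 24), (SEA, 24)}

ρ[code→code2, dist→dist2]: schema becomes (code2, pid, dist2); tuples unchanged.
Pilot ⋈ ρ_{code→code2, dist→dist2}(Pilot) (natural join on pid): {(ATL, 24, 910, ATL, 910), (ATL, 24, 910, CDG, 3100), (ATL, 24, 910, CDG, 5770), (ATL, 24, 910, DEN, 1990), (ATL, 24, 910, IAD, 8990), (ATL, 24, 910, LAX, 4380), (ATL, 24, 910, ORD, 810), (ATL, 24, 910, SEA, 6180), (CDG, 24, 3100, ATL, 910), (CDG, 24, 3100, CDG, 3100), (CDG, 24, 3100, CDG, 5770), (CDG, 24, 3100, DEN, 1990), (CDG, 24, 3100, IAD, 8990), (CDG, 24, 3100, LAX, 4380), (CDG, 24, 3100, ORD, 810), (CDG, 24, 3100, SEA, 6180), (CDG, 24, 5770, ATL, 910), (CDG, 24, 5770, CDG, 3100), (CDG, 24, 5770, CDG, 5770), (CDG, 24, 5770, DEN, 1990), (CDG, 24, 5770, IAD, 8990), (CDG, 24, 5770, LAX, 4380), (CDG, 24, 5770, ORD, 810), (CDG, 24, 5770, SEA, 6180), (DEN, 24, 1990, ATL, 910), (DEN, 24, 1990, CDG, 3100), (DEN, 24, 1990, CDG, 5770), (DEN, 24, 1990, DEN, 1990), (DEN, 24, 1990, IAD, 8990), (DEN, 24, 1990, LAX, 4380), (DEN, 24, 1990, ORD, 810), (DEN, 24, 1990, SEA, 6180), (IAD, 24, 8990, ATL, 910), (IAD, 24, 8990, CDG, 3100), (IAD, 24, 8990, CDG, 5770), (IAD, 24, 8990, DEN, 1990), (IAD, 24, 8990, IAD, 8990), (IAD, 24, 8990, LAX, 4380), (IAD, 24, 8990, ORD, 810), (IAD, 24, 8990, SEA, 6180), (LAX, 24, 4380, ATL, 910), (LAX, 24, 4380, CDG, 3100), (LAX, 24, 4380, CDG, 5770), (LAX, 24, 4380, DEN, 1990), (LAX, 24, 4380, IAD, 8990), (LAX, 24, 4380, LAX, 4380), (LAX, 24, 4380, ORD, 810), (LAX, 24, 4380, SEA, 6180), (ORD, 24, 810, ATL, 910), (ORD, 24, 810, CDG, 3100), (ORD, 24, 810, CDG, 5770), (ORD, 24, 810, DEN, 1990), (ORD, 24, 810, IAD, 8990), (ORD, 24, 810, LAX, 4380), (ORD, 24, 810, ORD, 810), (ORD, 24, 810, SEA, 6180), (SEA, 24, 6180, ATL, 910), (SEA, 24, 6180, CDG, 3100), (SEA, 24, 6180, CDG, 5770), (SEA, 24, 6180, DEN, 1990), (SEA, 24, 6180, IAD, 8990), (SEA, 24, 6180, LAX, 4380), (SEA, 24, 6180, ORD, 810), (SEA, 24, 6180, SEA, 6180), (SEA, 30, 9750, SEA, 9750)}
Apply σ_{code != code2}; surviving tuples: {(ATL, 24, 910, CDG, 3100), (ATL, 24, 910, CDG, 5770), (ATL, 24, 910, DEN, 1990), (ATL, 24, 910, IAD, 8990), (ATL, 24, 910, LAX, 4380), (ATL, 24, 910, ORD, 810), (ATL, 24, 910, SEA, 6180), (CDG, 24, 3100, ATL, 910), (CDG, 24, 3100, DEN, 1990), (CDG, 24, 3100, IAD, 8990), (CDG, 24, 3100, LAX, 4380), (CDG, 24, 3100, ORD, 810), (CDG, 24, 3100, SEA, 6180), (CDG, 24, 5770, ATL, 910), (CDG, 24, 5770, DEN, 1990), (CDG, 24, 5770, IAD, 8990), (CDG, 24, 5770, LAX, 4380), (CDG, 24, 5770, ORD, 810), (CDG, 24, 5770, SEA, 6180), (DEN, 24, 1990, ATL, 910), (DEN, 24, 1990, CDG, 3100), (DEN, 24, 1990, CDG, 5770), (DEN, 24, 1990, IAD, 8990), (DEN, 24, 1990, LAX, 4380), (DEN, 24, 1990, ORD, 810), (DEN, 24, 1990, SEA, 6180), (IAD, 24, 8990, ATL, 910), (IAD, 24, 8990, CDG, 3100), (IAD, 24, 8990, CDG, 5770), (IAD, 24, 8990, DEN, 1990), (IAD, 24, 8990, LAX, 4380), (IAD, 24, 8990, ORD, 810), (IAD, 24, 8990, SEA, 6180), (LAX, 24, 4380, ATL, 910), (LAX, 24, 4380, CDG, 3100), (LAX, 24, 4380, CDG, 5770), (LAX, 24, 4380, DEN, 1990), (LAX, 24, 4380, IAD, 8990), (LAX, 24, 4380, ORD, 810), (LAX, 24, 4380, SEA, 6180), (ORD, 24, 810, ATL, 910), (ORD, 24, 810, CDG, 3100), (ORD, 24, 810, CDG, 5770), (ORD, 24, 810, DEN, 1990), (ORD, 24, 810, IAD, 8990), (ORD, 24, 810, LAX, 4380), (ORD, 24, 810, SEA, 6180), (SEA, 24, 6180, ATL, 910), (SEA, 24, 6180, CDG, 3100), (SEA, 24, 6180, CDG, 5770), (SEA, 24, 6180, DEN, 1990), (SEA, 24, 6180, IAD, 8990), (SEA, 24, 6180, LAX, 4380), (SEA, 24, 6180, ORD, 810)}
π[code2, pid]: project onto (code2, pid) (47 duplicate(s) eliminated) → {(ATL, 24), (CDG, 24), (DEN, 24), (IAD, 24), (LAX, 24), (ORD, 24), (SEA, 24)}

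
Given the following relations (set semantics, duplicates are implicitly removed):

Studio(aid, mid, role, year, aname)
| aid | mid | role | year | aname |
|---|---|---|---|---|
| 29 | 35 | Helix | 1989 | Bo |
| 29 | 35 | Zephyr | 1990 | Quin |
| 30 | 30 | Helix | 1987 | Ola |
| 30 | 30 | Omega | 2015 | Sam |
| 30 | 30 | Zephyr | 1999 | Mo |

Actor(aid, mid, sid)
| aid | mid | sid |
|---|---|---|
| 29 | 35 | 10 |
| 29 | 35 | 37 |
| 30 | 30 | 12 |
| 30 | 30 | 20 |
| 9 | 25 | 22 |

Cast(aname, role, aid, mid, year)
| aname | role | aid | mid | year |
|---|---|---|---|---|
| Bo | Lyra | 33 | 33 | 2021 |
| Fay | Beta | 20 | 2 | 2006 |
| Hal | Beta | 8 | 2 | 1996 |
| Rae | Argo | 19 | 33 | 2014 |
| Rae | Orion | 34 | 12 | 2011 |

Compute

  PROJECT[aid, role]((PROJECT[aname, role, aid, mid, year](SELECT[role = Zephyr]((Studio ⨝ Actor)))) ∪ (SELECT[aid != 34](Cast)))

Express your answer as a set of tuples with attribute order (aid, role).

{(19, Argo), (20, Beta), (29, Zephyr), (30, Zephyr), (33, Lyra), (8, Beta)}

Studio ⋈ Actor (natural join on aid, mid): {(29, 35, Helix, 1989, Bo, 10), (29, 35, Helix, 1989, Bo, 37), (29, 35, Zephyr, 1990, Quin, 10), (29, 35, Zephyr, 1990, Quin, 37), (30, 30, Helix, 1987, Ola, 12), (30, 30, Helix, 1987, Ola, 20), (30, 30, Omega, 2015, Sam, 12), (30, 30, Omega, 2015, Sam, 20), (30, 30, Zephyr, 1999, Mo, 12), (30, 30, Zephyr, 1999, Mo, 20)}
Apply σ_{role = Zephyr}; surviving tuples: {(29, 35, Zephyr, 1990, Quin, 10), (29, 35, Zephyr, 1990, Quin, 37), (30, 30, Zephyr, 1999, Mo, 12), (30, 30, Zephyr, 1999, Mo, 20)}
Keep only column(s) aname, role, aid, mid, year (2 duplicate(s) eliminated): {(Mo, Zephyr, 30, 30, 1999), (Quin, Zephyr, 29, 35, 1990)}
Apply σ_{aid != 34}; surviving tuples: {(Bo, Lyra, 33, 33, 2021), (Fay, Beta, 20, 2, 2006), (Hal, Beta, 8, 2, 1996), (Rae, Argo, 19, 33, 2014)}
Union: {(Mo, Zephyr, 30, 30, 1999), (Quin, Zephyr, 29, 35, 1990)} with {(Bo, Lyra, 33, 33, 2021), (Fay, Beta, 20, 2, 2006), (Hal, Beta, 8, 2, 1996), (Rae, Argo, 19, 33, 2014)} → {(Bo, Lyra, 33, 33, 2021), (Fay, Beta, 20, 2, 2006), (Hal, Beta, 8, 2, 1996), (Mo, Zephyr, 30, 30, 1999), (Quin, Zephyr, 29, 35, 1990), (Rae, Argo, 19, 33, 2014)}
Keep only column(s) aid, role: {(19, Argo), (20, Beta), (29, Zephyr), (30, Zephyr), (33, Lyra), (8, Beta)}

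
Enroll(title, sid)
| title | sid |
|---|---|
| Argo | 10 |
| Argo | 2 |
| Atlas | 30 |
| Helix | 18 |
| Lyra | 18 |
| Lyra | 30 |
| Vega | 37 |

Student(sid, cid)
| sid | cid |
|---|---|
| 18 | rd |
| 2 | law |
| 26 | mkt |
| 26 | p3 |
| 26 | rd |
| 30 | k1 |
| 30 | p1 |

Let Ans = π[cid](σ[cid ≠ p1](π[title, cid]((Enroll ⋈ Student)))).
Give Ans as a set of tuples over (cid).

{k1, law, rd}

Natural join on sid: {(Argo, 2, law), (Atlas, 30, k1), (Atlas, 30, p1), (Helix, 18, rd), (Lyra, 18, rd), (Lyra, 30, k1), (Lyra, 30, p1)}
π[title, cid]: project onto (title, cid) → {(Argo, law), (Atlas, k1), (Atlas, p1), (Helix, rd), (Lyra, k1), (Lyra, p1), (Lyra, rd)}
σ[cid ≠ p1]: keep tuples satisfying cid ≠ p1 → {(Argo, law), (Atlas, k1), (Helix, rd), (Lyra, k1), (Lyra, rd)}
π[cid]: project onto (cid) (2 duplicate(s) eliminated) → {k1, law, rd}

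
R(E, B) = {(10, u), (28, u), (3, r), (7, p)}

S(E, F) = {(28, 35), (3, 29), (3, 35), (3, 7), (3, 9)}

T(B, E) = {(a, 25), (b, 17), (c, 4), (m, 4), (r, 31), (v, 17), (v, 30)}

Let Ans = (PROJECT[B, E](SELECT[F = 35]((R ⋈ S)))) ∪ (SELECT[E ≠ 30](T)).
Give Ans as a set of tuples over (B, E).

{(a, 25), (b, 17), (c, 4), (m, 4), (r, 3), (r, 31), (u, 28), (v, 17)}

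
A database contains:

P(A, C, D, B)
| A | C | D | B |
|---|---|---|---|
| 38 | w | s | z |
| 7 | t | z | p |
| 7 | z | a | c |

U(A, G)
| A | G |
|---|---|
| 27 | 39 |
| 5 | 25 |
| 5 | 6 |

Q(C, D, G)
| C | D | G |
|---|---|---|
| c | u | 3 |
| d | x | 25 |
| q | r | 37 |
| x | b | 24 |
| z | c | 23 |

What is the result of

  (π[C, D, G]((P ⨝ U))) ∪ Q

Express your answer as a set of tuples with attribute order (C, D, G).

{(c, u, 3), (d, x, 25), (q, r, 37), (x, b, 24), (z, c, 23)}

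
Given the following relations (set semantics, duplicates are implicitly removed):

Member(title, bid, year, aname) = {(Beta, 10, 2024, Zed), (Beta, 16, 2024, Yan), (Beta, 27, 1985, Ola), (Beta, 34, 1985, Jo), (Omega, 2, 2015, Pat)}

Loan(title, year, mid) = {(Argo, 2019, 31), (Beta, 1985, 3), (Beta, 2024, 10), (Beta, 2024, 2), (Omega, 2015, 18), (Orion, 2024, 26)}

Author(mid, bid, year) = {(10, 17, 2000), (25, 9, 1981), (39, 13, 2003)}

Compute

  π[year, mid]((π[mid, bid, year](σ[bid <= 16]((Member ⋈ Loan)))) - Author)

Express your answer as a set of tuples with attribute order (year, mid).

{(2015, 18), (2024, 10), (2024, 2)}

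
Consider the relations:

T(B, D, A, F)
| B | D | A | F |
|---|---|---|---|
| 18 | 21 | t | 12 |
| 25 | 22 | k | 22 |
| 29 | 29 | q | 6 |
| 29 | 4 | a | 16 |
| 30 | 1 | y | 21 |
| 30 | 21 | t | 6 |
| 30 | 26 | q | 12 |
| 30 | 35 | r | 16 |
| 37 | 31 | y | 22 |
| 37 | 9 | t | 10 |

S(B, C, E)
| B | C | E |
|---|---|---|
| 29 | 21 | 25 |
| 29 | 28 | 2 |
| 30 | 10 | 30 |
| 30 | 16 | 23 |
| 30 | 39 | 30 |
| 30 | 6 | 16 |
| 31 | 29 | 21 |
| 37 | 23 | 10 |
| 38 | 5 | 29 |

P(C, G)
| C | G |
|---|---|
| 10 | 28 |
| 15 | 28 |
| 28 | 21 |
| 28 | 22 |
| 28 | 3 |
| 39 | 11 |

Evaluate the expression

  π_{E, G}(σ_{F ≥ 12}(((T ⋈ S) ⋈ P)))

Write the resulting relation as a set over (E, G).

Joining T and S on B yields {(29, 29, q, 6, 21, 25), (29, 29, q, 6, 28, 2), (29, 4, a, 16, 21, 25), (29, 4, a, 16, 28, 2), (30, 1, y, 21, 10, 30), (30, 1, y, 21, 16, 23), (30, 1, y, 21, 39, 30), (30, 1, y, 21, 6, 16), (30, 21, t, 6, 10, 30), (30, 21, t, 6, 16, 23), (30, 21, t, 6, 39, 30), (30, 21, t, 6, 6, 16), (30, 26, q, 12, 10, 30), (30, 26, q, 12, 16, 23), (30, 26, q, 12, 39, 30), (30, 26, q, 12, 6, 16), (30, 35, r, 16, 10, 30), (30, 35, r, 16, 16, 23), (30, 35, r, 16, 39, 30), (30, 35, r, 16, 6, 16), (37, 31, y, 22, 23, 10), (37, 9, t, 10, 23, 10)}.
Joining (T ⋈ S) and P on C yields {(29, 29, q, 6, 28, 2, 21), (29, 29, q, 6, 28, 2, 22), (29, 29, q, 6, 28, 2, 3), (29, 4, a, 16, 28, 2, 21), (29, 4, a, 16, 28, 2, 22), (29, 4, a, 16, 28, 2, 3), (30, 1, y, 21, 10, 30, 28), (30, 1, y, 21, 39, 30, 11), (30, 21, t, 6, 10, 30, 28), (30, 21, t, 6, 39, 30, 11), (30, 26, q, 12, 10, 30, 28), (30, 26, q, 12, 39, 30, 11), (30, 35, r, 16, 10, 30, 28), (30, 35, r, 16, 39, 30, 11)}.
σ[F ≥ 12]: keep tuples satisfying F ≥ 12 → {(29, 4, a, 16, 28, 2, 21), (29, 4, a, 16, 28, 2, 22), (29, 4, a, 16, 28, 2, 3), (30, 1, y, 21, 10, 30, 28), (30, 1, y, 21, 39, 30, 11), (30, 26, q, 12, 10, 30, 28), (30, 26, q, 12, 39, 30, 11), (30, 35, r, 16, 10, 30, 28), (30, 35, r, 16, 39, 30, 11)}
π[E, G]: project onto (E, G) (4 duplicate(s) eliminated) → {(2, 21), (2, 22), (2, 3), (30, 11), (30, 28)}

{(2, 21), (2, 22), (2, 3), (30, 11), (30, 28)}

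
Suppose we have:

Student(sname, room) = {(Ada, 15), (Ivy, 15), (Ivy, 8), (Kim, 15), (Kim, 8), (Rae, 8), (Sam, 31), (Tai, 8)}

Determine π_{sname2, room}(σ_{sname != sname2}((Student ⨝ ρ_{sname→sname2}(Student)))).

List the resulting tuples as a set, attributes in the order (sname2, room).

ρ[sname→sname2]: schema becomes (sname2, room); tuples unchanged.
Natural join on room: {(Ada, 15, Ada), (Ada, 15, Ivy), (Ada, 15, Kim), (Ivy, 15, Ada), (Ivy, 15, Ivy), (Ivy, 15, Kim), (Ivy, 8, Ivy), (Ivy, 8, Kim), (Ivy, 8, Rae), (Ivy, 8, Tai), (Kim, 15, Ada), (Kim, 15, Ivy), (Kim, 15, Kim), (Kim, 8, Ivy), (Kim, 8, Kim), (Kim, 8, Rae), (Kim, 8, Tai), (Rae, 8, Ivy), (Rae, 8, Kim), (Rae, 8, Rae), (Rae, 8, Tai), (Sam, 31, Sam), (Tai, 8, Ivy), (Tai, 8, Kim), (Tai, 8, Rae), (Tai, 8, Tai)}
Filtering on sname != sname2 leaves {(Ada, 15, Ivy), (Ada, 15, Kim), (Ivy, 15, Ada), (Ivy, 15, Kim), (Ivy, 8, Kim), (Ivy, 8, Rae), (Ivy, 8, Tai), (Kim, 15, Ada), (Kim, 15, Ivy), (Kim, 8, Ivy), (Kim, 8, Rae), (Kim, 8, Tai), (Rae, 8, Ivy), (Rae, 8, Kim), (Rae, 8, Tai), (Tai, 8, Ivy), (Tai, 8, Kim), (Tai, 8, Rae)}.
π[sname2, room]: project onto (sname2, room) (11 duplicate(s) eliminated) → {(Ada, 15), (Ivy, 15), (Ivy, 8), (Kim, 15), (Kim, 8), (Rae, 8), (Tai, 8)}

{(Ada, 15), (Ivy, 15), (Ivy, 8), (Kim, 15), (Kim, 8), (Rae, 8), (Tai, 8)}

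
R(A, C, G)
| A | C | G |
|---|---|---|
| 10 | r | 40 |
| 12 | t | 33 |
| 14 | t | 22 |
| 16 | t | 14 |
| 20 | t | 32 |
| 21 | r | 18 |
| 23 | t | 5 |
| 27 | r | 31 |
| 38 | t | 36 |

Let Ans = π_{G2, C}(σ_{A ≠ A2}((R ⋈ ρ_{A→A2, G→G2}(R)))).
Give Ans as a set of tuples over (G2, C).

ρ[A→A2, G→G2]: schema becomes (A2, C, G2); tuples unchanged.
R ⋈ ρ_{A→A2, G→G2}(R) (natural join on C): {(10, r, 40, 10, 40), (10, r, 40, 21, 18), (10, r, 40, 27, 31), (12, t, 33, 12, 33), (12, t, 33, 14, 22), (12, t, 33, 16, 14), (12, t, 33, 20, 32), (12, t, 33, 23, 5), (12, t, 33, 38, 36), (14, t, 22, 12, 33), (14, t, 22, 14, 22), (14, t, 22, 16, 14), (14, t, 22, 20, 32), (14, t, 22, 23, 5), (14, t, 22, 38, 36), (16, t, 14, 12, 33), (16, t, 14, 14, 22), (16, t, 14, 16, 14), (16, t, 14, 20, 32), (16, t, 14, 23, 5), (16, t, 14, 38, 36), (20, t, 32, 12, 33), (20, t, 32, 14, 22), (20, t, 32, 16, 14), (20, t, 32, 20, 32), (20, t, 32, 23, 5), (20, t, 32, 38, 36), (21, r, 18, 10, 40), (21, r, 18, 21, 18), (21, r, 18, 27, 31), (23, t, 5, 12, 33), (23, t, 5, 14, 22), (23, t, 5, 16, 14), (23, t, 5, 20, 32), (23, t, 5, 23, 5), (23, t, 5, 38, 36), (27, r, 31, 10, 40), (27, r, 31, 21, 18), (27, r, 31, 27, 31), (38, t, 36, 12, 33), (38, t, 36, 14, 22), (38, t, 36, 16, 14), (38, t, 36, 20, 32), (38, t, 36, 23, 5), (38, t, 36, 38, 36)}
Filtering on A ≠ A2 leaves {(10, r, 40, 21, 18), (10, r, 40, 27, 31), (12, t, 33, 14, 22), (12, t, 33, 16, 14), (12, t, 33, 20, 32), (12, t, 33, 23, 5), (12, t, 33, 38, 36), (14, t, 22, 12, 33), (14, t, 22, 16, 14), (14, t, 22, 20, 32), (14, t, 22, 23, 5), (14, t, 22, 38, 36), (16, t, 14, 12, 33), (16, t, 14, 14, 22), (16, t, 14, 20, 32), (16, t, 14, 23, 5), (16, t, 14, 38, 36), (20, t, 32, 12, 33), (20, t, 32, 14, 22), (20, t, 32, 16, 14), (20, t, 32, 23, 5), (20, t, 32, 38, 36), (21, r, 18, 10, 40), (21, r, 18, 27, 31), (23, t, 5, 12, 33), (23, t, 5, 14, 22), (23, t, 5, 16, 14), (23, t, 5, 20, 32), (23, t, 5, 38, 36), (27, r, 31, 10, 40), (27, r, 31, 21, 18), (38, t, 36, 12, 33), (38, t, 36, 14, 22), (38, t, 36, 16, 14), (38, t, 36, 20, 32), (38, t, 36, 23, 5)}.
π[G2, C]: project onto (G2, C) (27 duplicate(s) eliminated) → {(14, t), (18, r), (22, t), (31, r), (32, t), (33, t), (36, t), (40, r), (5, t)}

{(14, t), (18, r), (22, t), (31, r), (32, t), (33, t), (36, t), (40, r), (5, t)}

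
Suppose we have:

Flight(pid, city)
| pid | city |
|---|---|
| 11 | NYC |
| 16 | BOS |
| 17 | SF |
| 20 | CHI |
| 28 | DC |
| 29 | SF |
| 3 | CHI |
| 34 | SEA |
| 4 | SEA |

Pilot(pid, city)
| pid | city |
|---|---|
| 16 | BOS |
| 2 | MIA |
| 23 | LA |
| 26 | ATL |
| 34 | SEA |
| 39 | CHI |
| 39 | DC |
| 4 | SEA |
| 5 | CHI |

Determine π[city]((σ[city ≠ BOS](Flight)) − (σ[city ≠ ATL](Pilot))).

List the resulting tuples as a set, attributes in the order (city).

{CHI, DC, NYC, SF}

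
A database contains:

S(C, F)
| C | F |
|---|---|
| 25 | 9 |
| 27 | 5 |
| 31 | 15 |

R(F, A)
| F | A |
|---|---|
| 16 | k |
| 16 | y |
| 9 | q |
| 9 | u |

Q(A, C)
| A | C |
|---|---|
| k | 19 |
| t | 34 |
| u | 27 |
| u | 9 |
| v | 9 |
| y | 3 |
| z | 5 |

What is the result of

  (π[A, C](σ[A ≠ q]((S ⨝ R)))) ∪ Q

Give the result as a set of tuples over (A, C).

{(k, 19), (t, 34), (u, 25), (u, 27), (u, 9), (v, 9), (y, 3), (z, 5)}

S ⋈ R (natural join on F): {(25, 9, q), (25, 9, u)}
σ[A ≠ q]: keep tuples satisfying A ≠ q → {(25, 9, u)}
π_{A, C} gives {(u, 25)}.
Set union of the two operands is {(k, 19), (t, 34), (u, 25), (u, 27), (u, 9), (v, 9), (y, 3), (z, 5)}.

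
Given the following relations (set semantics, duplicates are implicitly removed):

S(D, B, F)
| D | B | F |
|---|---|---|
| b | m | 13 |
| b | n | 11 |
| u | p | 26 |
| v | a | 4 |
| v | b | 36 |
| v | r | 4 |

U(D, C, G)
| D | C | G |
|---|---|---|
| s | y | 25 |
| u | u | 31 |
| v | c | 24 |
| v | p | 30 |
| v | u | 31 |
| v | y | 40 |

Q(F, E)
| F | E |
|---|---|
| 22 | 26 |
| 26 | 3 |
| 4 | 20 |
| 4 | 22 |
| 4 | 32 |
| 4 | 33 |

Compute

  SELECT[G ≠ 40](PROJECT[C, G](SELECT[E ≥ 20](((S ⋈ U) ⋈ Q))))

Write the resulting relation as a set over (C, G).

Joining S and U on D yields {(u, p, 26, u, 31), (v, a, 4, c, 24), (v, a, 4, p, 30), (v, a, 4, u, 31), (v, a, 4, y, 40), (v, b, 36, c, 24), (v, b, 36, p, 30), (v, b, 36, u, 31), (v, b, 36, y, 40), (v, r, 4, c, 24), (v, r, 4, p, 30), (v, r, 4, u, 31), (v, r, 4, y, 40)}.
Joining (S ⋈ U) and Q on F yields {(u, p, 26, u, 31, 3), (v, a, 4, c, 24, 20), (v, a, 4, c, 24, 22), (v, a, 4, c, 24, 32), (v, a, 4, c, 24, 33), (v, a, 4, p, 30, 20), (v, a, 4, p, 30, 22), (v, a, 4, p, 30, 32), (v, a, 4, p, 30, 33), (v, a, 4, u, 31, 20), (v, a, 4, u, 31, 22), (v, a, 4, u, 31, 32), (v, a, 4, u, 31, 33), (v, a, 4, y, 40, 20), (v, a, 4, y, 40, 22), (v, a, 4, y, 40, 32), (v, a, 4, y, 40, 33), (v, r, 4, c, 24, 20), (v, r, 4, c, 24, 22), (v, r, 4, c, 24, 32), (v, r, 4, c, 24, 33), (v, r, 4, p, 30, 20), (v, r, 4, p, 30, 22), (v, r, 4, p, 30, 32), (v, r, 4, p, 30, 33), (v, r, 4, u, 31, 20), (v, r, 4, u, 31, 22), (v, r, 4, u, 31, 32), (v, r, 4, u, 31, 33), (v, r, 4, y, 40, 20), (v, r, 4, y, 40, 22), (v, r, 4, y, 40, 32), (v, r, 4, y, 40, 33)}.
Selection E ≥ 20: {(v, a, 4, c, 24, 20), (v, a, 4, c, 24, 22), (v, a, 4, c, 24, 32), (v, a, 4, c, 24, 33), (v, a, 4, p, 30, 20), (v, a, 4, p, 30, 22), (v, a, 4, p, 30, 32), (v, a, 4, p, 30, 33), (v, a, 4, u, 31, 20), (v, a, 4, u, 31, 22), (v, a, 4, u, 31, 32), (v, a, 4, u, 31, 33), (v, a, 4, y, 40, 20), (v, a, 4, y, 40, 22), (v, a, 4, y, 40, 32), (v, a, 4, y, 40, 33), (v, r, 4, c, 24, 20), (v, r, 4, c, 24, 22), (v, r, 4, c, 24, 32), (v, r, 4, c, 24, 33), (v, r, 4, p, 30, 20), (v, r, 4, p, 30, 22), (v, r, 4, p, 30, 32), (v, r, 4, p, 30, 33), (v, r, 4, u, 31, 20), (v, r, 4, u, 31, 22), (v, r, 4, u, 31, 32), (v, r, 4, u, 31, 33), (v, r, 4, y, 40, 20), (v, r, 4, y, 40, 22), (v, r, 4, y, 40, 32), (v, r, 4, y, 40, 33)}
π_{C, G} gives {(c, 24), (p, 30), (u, 31), (y, 40)} (28 duplicate(s) eliminated).
Selection G ≠ 40: {(c, 24), (p, 30), (u, 31)}

{(c, 24), (p, 30), (u, 31)}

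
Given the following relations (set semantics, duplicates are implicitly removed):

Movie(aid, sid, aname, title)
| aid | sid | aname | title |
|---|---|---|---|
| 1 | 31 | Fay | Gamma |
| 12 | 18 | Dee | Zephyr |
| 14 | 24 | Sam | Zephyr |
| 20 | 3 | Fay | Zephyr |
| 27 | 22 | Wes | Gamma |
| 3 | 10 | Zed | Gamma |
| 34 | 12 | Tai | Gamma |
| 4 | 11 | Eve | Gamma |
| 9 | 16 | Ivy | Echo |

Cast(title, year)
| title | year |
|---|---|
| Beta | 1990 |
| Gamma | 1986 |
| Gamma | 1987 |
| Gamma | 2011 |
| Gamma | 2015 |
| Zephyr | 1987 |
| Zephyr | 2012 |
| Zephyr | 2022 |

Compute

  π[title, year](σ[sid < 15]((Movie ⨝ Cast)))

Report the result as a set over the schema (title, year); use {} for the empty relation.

{(Gamma, 1986), (Gamma, 1987), (Gamma, 2011), (Gamma, 2015), (Zephyr, 1987), (Zephyr, 2012), (Zephyr, 2022)}

Natural join on title: {(1, 31, Fay, Gamma, 1986), (1, 31, Fay, Gamma, 1987), (1, 31, Fay, Gamma, 2011), (1, 31, Fay, Gamma, 2015), (12, 18, Dee, Zephyr, 1987), (12, 18, Dee, Zephyr, 2012), (12, 18, Dee, Zephyr, 2022), (14, 24, Sam, Zephyr, 1987), (14, 24, Sam, Zephyr, 2012), (14, 24, Sam, Zephyr, 2022), (20, 3, Fay, Zephyr, 1987), (20, 3, Fay, Zephyr, 2012), (20, 3, Fay, Zephyr, 2022), (27, 22, Wes, Gamma, 1986), (27, 22, Wes, Gamma, 1987), (27, 22, Wes, Gamma, 2011), (27, 22, Wes, Gamma, 2015), (3, 10, Zed, Gamma, 1986), (3, 10, Zed, Gamma, 1987), (3, 10, Zed, Gamma, 2011), (3, 10, Zed, Gamma, 2015), (34, 12, Tai, Gamma, 1986), (34, 12, Tai, Gamma, 1987), (34, 12, Tai, Gamma, 2011), (34, 12, Tai, Gamma, 2015), (4, 11, Eve, Gamma, 1986), (4, 11, Eve, Gamma, 1987), (4, 11, Eve, Gamma, 2011), (4, 11, Eve, Gamma, 2015)}
Selection sid < 15: {(20, 3, Fay, Zephyr, 1987), (20, 3, Fay, Zephyr, 2012), (20, 3, Fay, Zephyr, 2022), (3, 10, Zed, Gamma, 1986), (3, 10, Zed, Gamma, 1987), (3, 10, Zed, Gamma, 2011), (3, 10, Zed, Gamma, 2015), (34, 12, Tai, Gamma, 1986), (34, 12, Tai, Gamma, 1987), (34, 12, Tai, Gamma, 2011), (34, 12, Tai, Gamma, 2015), (4, 11, Eve, Gamma, 1986), (4, 11, Eve, Gamma, 1987), (4, 11, Eve, Gamma, 2011), (4, 11, Eve, Gamma, 2015)}
π_{title, year} gives {(Gamma, 1986), (Gamma, 1987), (Gamma, 2011), (Gamma, 2015), (Zephyr, 1987), (Zephyr, 2012), (Zephyr, 2022)} (8 duplicate(s) eliminated).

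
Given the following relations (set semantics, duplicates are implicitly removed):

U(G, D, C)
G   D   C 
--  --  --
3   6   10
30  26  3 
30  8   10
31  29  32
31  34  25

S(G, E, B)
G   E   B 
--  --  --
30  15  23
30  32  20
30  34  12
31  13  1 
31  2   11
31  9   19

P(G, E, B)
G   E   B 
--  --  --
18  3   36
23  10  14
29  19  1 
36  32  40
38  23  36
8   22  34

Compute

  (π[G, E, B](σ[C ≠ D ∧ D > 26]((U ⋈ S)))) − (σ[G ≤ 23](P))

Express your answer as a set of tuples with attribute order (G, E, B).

{(31, 13, 1), (31, 2, 11), (31, 9, 19)}

Natural join on G: {(30, 26, 3, 15, 23), (30, 26, 3, 32, 20), (30, 26, 3, 34, 12), (30, 8, 10, 15, 23), (30, 8, 10, 32, 20), (30, 8, 10, 34, 12), (31, 29, 32, 13, 1), (31, 29, 32, 2, 11), (31, 29, 32, 9, 19), (31, 34, 25, 13, 1), (31, 34, 25, 2, 11), (31, 34, 25, 9, 19)}
Filtering on C ≠ D ∧ D > 26 leaves {(31, 29, 32, 13, 1), (31, 29, 32, 2, 11), (31, 29, 32, 9, 19), (31, 34, 25, 13, 1), (31, 34, 25, 2, 11), (31, 34, 25, 9, 19)}.
Keep only column(s) G, E, B (3 duplicate(s) eliminated): {(31, 13, 1), (31, 2, 11), (31, 9, 19)}
Filtering on G ≤ 23 leaves {(18, 3, 36), (23, 10, 14), (8, 22, 34)}.
Taking the difference: {(31, 13, 1), (31, 2, 11), (31, 9, 19)}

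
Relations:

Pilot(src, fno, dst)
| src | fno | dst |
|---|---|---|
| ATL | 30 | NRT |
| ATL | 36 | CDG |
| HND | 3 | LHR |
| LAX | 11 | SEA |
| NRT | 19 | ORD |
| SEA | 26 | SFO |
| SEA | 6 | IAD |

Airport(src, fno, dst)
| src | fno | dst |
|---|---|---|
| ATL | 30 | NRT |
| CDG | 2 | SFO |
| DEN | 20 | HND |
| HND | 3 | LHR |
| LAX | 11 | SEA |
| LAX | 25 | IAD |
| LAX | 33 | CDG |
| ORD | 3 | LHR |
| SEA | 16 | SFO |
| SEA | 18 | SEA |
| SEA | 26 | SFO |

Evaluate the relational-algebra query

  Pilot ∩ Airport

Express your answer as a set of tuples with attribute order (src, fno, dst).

{(ATL, 30, NRT), (HND, 3, LHR), (LAX, 11, SEA), (SEA, 26, SFO)}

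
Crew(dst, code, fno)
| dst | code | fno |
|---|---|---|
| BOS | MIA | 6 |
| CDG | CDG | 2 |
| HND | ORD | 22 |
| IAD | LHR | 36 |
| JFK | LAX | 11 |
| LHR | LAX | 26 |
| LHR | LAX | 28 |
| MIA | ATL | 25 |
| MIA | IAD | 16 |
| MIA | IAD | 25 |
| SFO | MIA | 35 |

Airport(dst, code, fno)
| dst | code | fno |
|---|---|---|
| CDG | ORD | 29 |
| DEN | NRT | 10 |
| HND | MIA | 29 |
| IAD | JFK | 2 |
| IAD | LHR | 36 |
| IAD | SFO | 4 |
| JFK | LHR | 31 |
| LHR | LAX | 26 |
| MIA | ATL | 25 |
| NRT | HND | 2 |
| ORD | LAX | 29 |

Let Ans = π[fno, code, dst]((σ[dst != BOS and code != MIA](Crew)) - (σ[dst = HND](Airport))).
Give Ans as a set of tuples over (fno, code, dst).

Selection dst != BOS and code != MIA: {(CDG, CDG, 2), (HND, ORD, 22), (IAD, LHR, 36), (JFK, LAX, 11), (LHR, LAX, 26), (LHR, LAX, 28), (MIA, ATL, 25), (MIA, IAD, 16), (MIA, IAD, 25)}
Selection dst = HND: {(HND, MIA, 29)}
Difference: {(CDG, CDG, 2), (HND, ORD, 22), (IAD, LHR, 36), (JFK, LAX, 11), (LHR, LAX, 26), (LHR, LAX, 28), (MIA, ATL, 25), (MIA, IAD, 16), (MIA, IAD, 25)} with {(HND, MIA, 29)} → {(CDG, CDG, 2), (HND, ORD, 22), (IAD, LHR, 36), (JFK, LAX, 11), (LHR, LAX, 26), (LHR, LAX, 28), (MIA, ATL, 25), (MIA, IAD, 16), (MIA, IAD, 25)}
π[fno, code, dst]: project onto (fno, code, dst) → {(11, LAX, JFK), (16, IAD, MIA), (2, CDG, CDG), (22, ORD, HND), (25, ATL, MIA), (25, IAD, MIA), (26, LAX, LHR), (28, LAX, LHR), (36, LHR, IAD)}

{(11, LAX, JFK), (16, IAD, MIA), (2, CDG, CDG), (22, ORD, HND), (25, ATL, MIA), (25, IAD, MIA), (26, LAX, LHR), (28, LAX, LHR), (36, LHR, IAD)}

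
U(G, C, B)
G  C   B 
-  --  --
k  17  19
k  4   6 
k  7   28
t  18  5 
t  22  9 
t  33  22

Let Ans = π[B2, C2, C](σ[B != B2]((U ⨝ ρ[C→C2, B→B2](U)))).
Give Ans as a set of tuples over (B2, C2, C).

ρ[C→C2, B→B2]: schema becomes (G, C2, B2); tuples unchanged.
U ⋈ ρ[C→C2, B→B2](U) (natural join on G): {(k, 17, 19, 17, 19), (k, 17, 19, 4, 6), (k, 17, 19, 7, 28), (k, 4, 6, 17, 19), (k, 4, 6, 4, 6), (k, 4, 6, 7, 28), (k, 7, 28, 17, 19), (k, 7, 28, 4, 6), (k, 7, 28, 7, 28), (t, 18, 5, 18, 5), (t, 18, 5, 22, 9), (t, 18, 5, 33, 22), (t, 22, 9, 18, 5), (t, 22, 9, 22, 9), (t, 22, 9, 33, 22), (t, 33, 22, 18, 5), (t, 33, 22, 22, 9), (t, 33, 22, 33, 22)}
Apply σ_{B != B2}; surviving tuples: {(k, 17, 19, 4, 6), (k, 17, 19, 7, 28), (k, 4, 6, 17, 19), (k, 4, 6, 7, 28), (k, 7, 28, 17, 19), (k, 7, 28, 4, 6), (t, 18, 5, 22, 9), (t, 18, 5, 33, 22), (t, 22, 9, 18, 5), (t, 22, 9, 33, 22), (t, 33, 22, 18, 5), (t, 33, 22, 22, 9)}
π_{B2, C2, C} gives {(19, 17, 4), (19, 17, 7), (22, 33, 18), (22, 33, 22), (28, 7, 17), (28, 7, 4), (5, 18, 22), (5, 18, 33), (6, 4, 17), (6, 4, 7), (9, 22, 18), (9, 22, 33)}.

{(19, 17, 4), (19, 17, 7), (22, 33, 18), (22, 33, 22), (28, 7, 17), (28, 7, 4), (5, 18, 22), (5, 18, 33), (6, 4, 17), (6, 4, 7), (9, 22, 18), (9, 22, 33)}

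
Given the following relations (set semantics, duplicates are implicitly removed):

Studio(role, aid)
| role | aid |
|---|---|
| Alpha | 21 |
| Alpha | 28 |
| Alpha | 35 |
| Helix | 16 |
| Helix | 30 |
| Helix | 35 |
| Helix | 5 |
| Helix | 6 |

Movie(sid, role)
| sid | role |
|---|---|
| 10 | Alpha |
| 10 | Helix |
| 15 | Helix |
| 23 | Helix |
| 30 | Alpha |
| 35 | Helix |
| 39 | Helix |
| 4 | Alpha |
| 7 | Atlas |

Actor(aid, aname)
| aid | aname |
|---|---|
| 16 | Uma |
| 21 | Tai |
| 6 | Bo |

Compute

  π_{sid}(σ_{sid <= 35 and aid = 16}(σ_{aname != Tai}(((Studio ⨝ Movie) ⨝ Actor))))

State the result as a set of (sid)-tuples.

{10, 15, 23, 35}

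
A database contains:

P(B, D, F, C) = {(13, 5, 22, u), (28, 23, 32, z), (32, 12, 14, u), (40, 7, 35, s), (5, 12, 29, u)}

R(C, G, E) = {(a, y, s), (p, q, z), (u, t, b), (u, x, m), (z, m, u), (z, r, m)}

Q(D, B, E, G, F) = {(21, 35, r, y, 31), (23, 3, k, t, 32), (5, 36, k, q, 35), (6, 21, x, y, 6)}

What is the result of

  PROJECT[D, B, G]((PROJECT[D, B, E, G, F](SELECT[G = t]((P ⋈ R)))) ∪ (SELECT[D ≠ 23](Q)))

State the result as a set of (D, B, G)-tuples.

Joining P and R on C yields {(13, 5, 22, u, t, b), (13, 5, 22, u, x, m), (28, 23, 32, z, m, u), (28, 23, 32, z, r, m), (32, 12, 14, u, t, b), (32, 12, 14, u, x, m), (5, 12, 29, u, t, b), (5, 12, 29, u, x, m)}.
Filtering on G = t leaves {(13, 5, 22, u, t, b), (32, 12, 14, u, t, b), (5, 12, 29, u, t, b)}.
Keep only column(s) D, B, E, G, F: {(12, 32, b, t, 14), (12, 5, b, t, 29), (5, 13, b, t, 22)}
Filtering on D ≠ 23 leaves {(21, 35, r, y, 31), (5, 36, k, q, 35), (6, 21, x, y, 6)}.
Set union of the two operands is {(12, 32, b, t, 14), (12, 5, b, t, 29), (21, 35, r, y, 31), (5, 13, b, t, 22), (5, 36, k, q, 35), (6, 21, x, y, 6)}.
Keep only column(s) D, B, G: {(12, 32, t), (12, 5, t), (21, 35, y), (5, 13, t), (5, 36, q), (6, 21, y)}

{(12, 32, t), (12, 5, t), (21, 35, y), (5, 13, t), (5, 36, q), (6, 21, y)}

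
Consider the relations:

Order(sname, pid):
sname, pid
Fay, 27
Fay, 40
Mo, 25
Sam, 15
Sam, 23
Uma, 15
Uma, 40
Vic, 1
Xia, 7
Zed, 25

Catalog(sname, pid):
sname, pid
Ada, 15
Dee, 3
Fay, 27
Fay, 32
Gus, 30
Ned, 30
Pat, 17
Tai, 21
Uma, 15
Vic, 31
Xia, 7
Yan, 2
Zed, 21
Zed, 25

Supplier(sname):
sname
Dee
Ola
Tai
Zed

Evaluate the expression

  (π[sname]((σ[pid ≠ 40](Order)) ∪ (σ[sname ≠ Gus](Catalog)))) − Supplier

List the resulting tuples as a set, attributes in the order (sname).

{Ada, Fay, Mo, Ned, Pat, Sam, Uma, Vic, Xia, Yan}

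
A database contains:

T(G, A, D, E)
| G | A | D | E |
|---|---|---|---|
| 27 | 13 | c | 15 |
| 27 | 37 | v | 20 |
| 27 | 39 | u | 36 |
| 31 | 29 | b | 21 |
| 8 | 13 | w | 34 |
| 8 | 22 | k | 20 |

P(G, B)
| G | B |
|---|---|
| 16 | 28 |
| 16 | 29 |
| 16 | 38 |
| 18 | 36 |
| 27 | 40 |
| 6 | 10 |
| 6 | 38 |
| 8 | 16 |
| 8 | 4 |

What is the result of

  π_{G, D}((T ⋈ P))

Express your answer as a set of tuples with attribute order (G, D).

T ⋈ P (natural join on G): {(27, 13, c, 15, 40), (27, 37, v, 20, 40), (27, 39, u, 36, 40), (8, 13, w, 34, 16), (8, 13, w, 34, 4), (8, 22, k, 20, 16), (8, 22, k, 20, 4)}
π[G, D]: project onto (G, D) (2 duplicate(s) eliminated) → {(27, c), (27, u), (27, v), (8, k), (8, w)}

{(27, c), (27, u), (27, v), (8, k), (8, w)}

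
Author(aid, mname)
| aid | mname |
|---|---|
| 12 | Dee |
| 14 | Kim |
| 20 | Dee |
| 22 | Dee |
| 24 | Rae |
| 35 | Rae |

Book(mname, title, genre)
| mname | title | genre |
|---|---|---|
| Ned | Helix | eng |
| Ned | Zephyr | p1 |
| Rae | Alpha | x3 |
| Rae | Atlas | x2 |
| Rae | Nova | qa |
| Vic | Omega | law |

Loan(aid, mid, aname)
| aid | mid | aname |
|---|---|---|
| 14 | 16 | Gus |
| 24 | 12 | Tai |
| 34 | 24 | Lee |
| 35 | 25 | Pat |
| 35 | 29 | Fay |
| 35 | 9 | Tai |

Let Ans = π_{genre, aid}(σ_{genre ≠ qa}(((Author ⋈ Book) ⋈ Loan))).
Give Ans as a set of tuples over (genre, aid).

{(x2, 24), (x2, 35), (x3, 24), (x3, 35)}

Author ⋈ Book (natural join on mname): {(24, Rae, Alpha, x3), (24, Rae, Atlas, x2), (24, Rae, Nova, qa), (35, Rae, Alpha, x3), (35, Rae, Atlas, x2), (35, Rae, Nova, qa)}
(Author ⋈ Book) ⋈ Loan (natural join on aid): {(24, Rae, Alpha, x3, 12, Tai), (24, Rae, Atlas, x2, 12, Tai), (24, Rae, Nova, qa, 12, Tai), (35, Rae, Alpha, x3, 25, Pat), (35, Rae, Alpha, x3, 29, Fay), (35, Rae, Alpha, x3, 9, Tai), (35, Rae, Atlas, x2, 25, Pat), (35, Rae, Atlas, x2, 29, Fay), (35, Rae, Atlas, x2, 9, Tai), (35, Rae, Nova, qa, 25, Pat), (35, Rae, Nova, qa, 29, Fay), (35, Rae, Nova, qa, 9, Tai)}
Selection genre ≠ qa: {(24, Rae, Alpha, x3, 12, Tai), (24, Rae, Atlas, x2, 12, Tai), (35, Rae, Alpha, x3, 25, Pat), (35, Rae, Alpha, x3, 29, Fay), (35, Rae, Alpha, x3, 9, Tai), (35, Rae, Atlas, x2, 25, Pat), (35, Rae, Atlas, x2, 29, Fay), (35, Rae, Atlas, x2, 9, Tai)}
π_{genre, aid} gives {(x2, 24), (x2, 35), (x3, 24), (x3, 35)} (4 duplicate(s) eliminated).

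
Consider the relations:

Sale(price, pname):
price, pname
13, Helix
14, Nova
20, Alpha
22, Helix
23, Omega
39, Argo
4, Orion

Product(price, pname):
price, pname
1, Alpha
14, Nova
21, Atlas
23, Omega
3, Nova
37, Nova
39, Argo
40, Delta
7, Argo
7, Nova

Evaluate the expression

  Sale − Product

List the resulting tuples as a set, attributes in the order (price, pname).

{(13, Helix), (20, Alpha), (22, Helix), (4, Orion)}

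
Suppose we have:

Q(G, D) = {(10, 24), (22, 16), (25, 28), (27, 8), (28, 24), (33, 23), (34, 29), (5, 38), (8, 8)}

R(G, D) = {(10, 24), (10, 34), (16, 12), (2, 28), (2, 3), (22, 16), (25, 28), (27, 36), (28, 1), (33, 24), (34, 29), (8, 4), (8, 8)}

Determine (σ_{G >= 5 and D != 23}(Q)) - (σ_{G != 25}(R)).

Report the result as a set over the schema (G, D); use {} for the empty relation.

Apply σ_{G >= 5 and D != 23}; surviving tuples: {(10, 24), (22, 16), (25, 28), (27, 8), (28, 24), (34, 29), (5, 38), (8, 8)}
Apply σ_{G != 25}; surviving tuples: {(10, 24), (10, 34), (16, 12), (2, 28), (2, 3), (22, 16), (27, 36), (28, 1), (33, 24), (34, 29), (8, 4), (8, 8)}
Difference: {(10, 24), (22, 16), (25, 28), (27, 8), (28, 24), (34, 29), (5, 38), (8, 8)} with {(10, 24), (10, 34), (16, 12), (2, 28), (2, 3), (22, 16), (27, 36), (28, 1), (33, 24), (34, 29), (8, 4), (8, 8)} → {(25, 28), (27, 8), (28, 24), (5, 38)}

{(25, 28), (27, 8), (28, 24), (5, 38)}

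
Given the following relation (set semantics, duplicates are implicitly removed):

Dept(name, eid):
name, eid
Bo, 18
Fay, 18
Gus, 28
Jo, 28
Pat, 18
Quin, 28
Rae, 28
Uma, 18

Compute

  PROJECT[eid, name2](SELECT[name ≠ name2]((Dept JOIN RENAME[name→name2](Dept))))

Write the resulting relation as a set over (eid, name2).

{(18, Bo), (18, Fay), (18, Pat), (18, Uma), (28, Gus), (28, Jo), (28, Quin), (28, Rae)}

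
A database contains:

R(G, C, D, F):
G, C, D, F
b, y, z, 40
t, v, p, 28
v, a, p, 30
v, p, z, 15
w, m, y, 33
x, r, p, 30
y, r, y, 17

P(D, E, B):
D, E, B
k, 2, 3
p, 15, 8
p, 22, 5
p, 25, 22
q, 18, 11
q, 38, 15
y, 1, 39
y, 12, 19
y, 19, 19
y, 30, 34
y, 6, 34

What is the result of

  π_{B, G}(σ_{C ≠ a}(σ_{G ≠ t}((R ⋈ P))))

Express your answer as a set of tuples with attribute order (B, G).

R ⋈ P (natural join on D): {(t, v, p, 28, 15, 8), (t, v, p, 28, 22, 5), (t, v, p, 28, 25, 22), (v, a, p, 30, 15, 8), (v, a, p, 30, 22, 5), (v, a, p, 30, 25, 22), (w, m, y, 33, 1, 39), (w, m, y, 33, 12, 19), (w, m, y, 33, 19, 19), (w, m, y, 33, 30, 34), (w, m, y, 33, 6, 34), (x, r, p, 30, 15, 8), (x, r, p, 30, 22, 5), (x, r, p, 30, 25, 22), (y, r, y, 17, 1, 39), (y, r, y, 17, 12, 19), (y, r, y, 17, 19, 19), (y, r, y, 17, 30, 34), (y, r, y, 17, 6, 34)}
σ[G ≠ t]: keep tuples satisfying G ≠ t → {(v, a, p, 30, 15, 8), (v, a, p, 30, 22, 5), (v, a, p, 30, 25, 22), (w, m, y, 33, 1, 39), (w, m, y, 33, 12, 19), (w, m, y, 33, 19, 19), (w, m, y, 33, 30, 34), (w, m, y, 33, 6, 34), (x, r, p, 30, 15, 8), (x, r, p, 30, 22, 5), (x, r, p, 30, 25, 22), (y, r, y, 17, 1, 39), (y, r, y, 17, 12, 19), (y, r, y, 17, 19, 19), (y, r, y, 17, 30, 34), (y, r, y, 17, 6, 34)}
σ[C ≠ a]: keep tuples satisfying C ≠ a → {(w, m, y, 33, 1, 39), (w, m, y, 33, 12, 19), (w, m, y, 33, 19, 19), (w, m, y, 33, 30, 34), (w, m, y, 33, 6, 34), (x, r, p, 30, 15, 8), (x, r, p, 30, 22, 5), (x, r, p, 30, 25, 22), (y, r, y, 17, 1, 39), (y, r, y, 17, 12, 19), (y, r, y, 17, 19, 19), (y, r, y, 17, 30, 34), (y, r, y, 17, 6, 34)}
Projecting to B, G (4 duplicate(s) eliminated): {(19, w), (19, y), (22, x), (34, w), (34, y), (39, w), (39, y), (5, x), (8, x)}

{(19, w), (19, y), (22, x), (34, w), (34, y), (39, w), (39, y), (5, x), (8, x)}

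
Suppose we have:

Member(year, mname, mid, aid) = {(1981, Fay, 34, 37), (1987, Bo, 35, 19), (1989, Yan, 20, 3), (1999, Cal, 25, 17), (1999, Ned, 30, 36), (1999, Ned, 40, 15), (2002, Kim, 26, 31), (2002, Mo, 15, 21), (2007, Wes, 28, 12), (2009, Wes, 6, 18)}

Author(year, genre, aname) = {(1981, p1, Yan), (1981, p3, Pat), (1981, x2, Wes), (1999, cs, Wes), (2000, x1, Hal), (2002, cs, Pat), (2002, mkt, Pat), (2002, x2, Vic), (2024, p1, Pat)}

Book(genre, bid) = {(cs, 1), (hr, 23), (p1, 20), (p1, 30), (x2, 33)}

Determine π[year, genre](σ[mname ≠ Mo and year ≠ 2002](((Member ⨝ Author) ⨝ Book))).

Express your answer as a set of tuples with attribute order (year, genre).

{(1981, p1), (1981, x2), (1999, cs)}

Joining Member and Author on year yields {(1981, Fay, 34, 37, p1, Yan), (1981, Fay, 34, 37, p3, Pat), (1981, Fay, 34, 37, x2, Wes), (1999, Cal, 25, 17, cs, Wes), (1999, Ned, 30, 36, cs, Wes), (1999, Ned, 40, 15, cs, Wes), (2002, Kim, 26, 31, cs, Pat), (2002, Kim, 26, 31, mkt, Pat), (2002, Kim, 26, 31, x2, Vic), (2002, Mo, 15, 21, cs, Pat), (2002, Mo, 15, 21, mkt, Pat), (2002, Mo, 15, 21, x2, Vic)}.
Joining (Member ⨝ Author) and Book on genre yields {(1981, Fay, 34, 37, p1, Yan, 20), (1981, Fay, 34, 37, p1, Yan, 30), (1981, Fay, 34, 37, x2, Wes, 33), (1999, Cal, 25, 17, cs, Wes, 1), (1999, Ned, 30, 36, cs, Wes, 1), (1999, Ned, 40, 15, cs, Wes, 1), (2002, Kim, 26, 31, cs, Pat, 1), (2002, Kim, 26, 31, x2, Vic, 33), (2002, Mo, 15, 21, cs, Pat, 1), (2002, Mo, 15, 21, x2, Vic, 33)}.
Apply σ_{mname ≠ Mo and year ≠ 2002}; surviving tuples: {(1981, Fay, 34, 37, p1, Yan, 20), (1981, Fay, 34, 37, p1, Yan, 30), (1981, Fay, 34, 37, x2, Wes, 33), (1999, Cal, 25, 17, cs, Wes, 1), (1999, Ned, 30, 36, cs, Wes, 1), (1999, Ned, 40, 15, cs, Wes, 1)}
Keep only column(s) year, genre (3 duplicate(s) eliminated): {(1981, p1), (1981, x2), (1999, cs)}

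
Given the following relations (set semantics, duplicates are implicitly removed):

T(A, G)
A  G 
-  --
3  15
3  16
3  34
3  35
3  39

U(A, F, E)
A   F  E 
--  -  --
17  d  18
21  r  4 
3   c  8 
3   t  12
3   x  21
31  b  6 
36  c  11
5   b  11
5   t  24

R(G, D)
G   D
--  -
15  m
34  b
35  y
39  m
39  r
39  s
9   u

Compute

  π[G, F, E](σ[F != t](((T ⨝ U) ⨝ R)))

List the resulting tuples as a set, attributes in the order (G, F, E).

T ⋈ U (natural join on A): {(3, 15, c, 8), (3, 15, t, 12), (3, 15, x, 21), (3, 16, c, 8), (3, 16, t, 12), (3, 16, x, 21), (3, 34, c, 8), (3, 34, t, 12), (3, 34, x, 21), (3, 35, c, 8), (3, 35, t, 12), (3, 35, x, 21), (3, 39, c, 8), (3, 39, t, 12), (3, 39, x, 21)}
(T ⨝ U) ⋈ R (natural join on G): {(3, 15, c, 8, m), (3, 15, t, 12, m), (3, 15, x, 21, m), (3, 34, c, 8, b), (3, 34, t, 12, b), (3, 34, x, 21, b), (3, 35, c, 8, y), (3, 35, t, 12, y), (3, 35, x, 21, y), (3, 39, c, 8, m), (3, 39, c, 8, r), (3, 39, c, 8, s), (3, 39, t, 12, m), (3, 39, t, 12, r), (3, 39, t, 12, s), (3, 39, x, 21, m), (3, 39, x, 21, r), (3, 39, x, 21, s)}
σ[F != t]: keep tuples satisfying F != t → {(3, 15, c, 8, m), (3, 15, x, 21, m), (3, 34, c, 8, b), (3, 34, x, 21, b), (3, 35, c, 8, y), (3, 35, x, 21, y), (3, 39, c, 8, m), (3, 39, c, 8, r), (3, 39, c, 8, s), (3, 39, x, 21, m), (3, 39, x, 21, r), (3, 39, x, 21, s)}
Keep only column(s) G, F, E (4 duplicate(s) eliminated): {(15, c, 8), (15, x, 21), (34, c, 8), (34, x, 21), (35, c, 8), (35, x, 21), (39, c, 8), (39, x, 21)}

{(15, c, 8), (15, x, 21), (34, c, 8), (34, x, 21), (35, c, 8), (35, x, 21), (39, c, 8), (39, x, 21)}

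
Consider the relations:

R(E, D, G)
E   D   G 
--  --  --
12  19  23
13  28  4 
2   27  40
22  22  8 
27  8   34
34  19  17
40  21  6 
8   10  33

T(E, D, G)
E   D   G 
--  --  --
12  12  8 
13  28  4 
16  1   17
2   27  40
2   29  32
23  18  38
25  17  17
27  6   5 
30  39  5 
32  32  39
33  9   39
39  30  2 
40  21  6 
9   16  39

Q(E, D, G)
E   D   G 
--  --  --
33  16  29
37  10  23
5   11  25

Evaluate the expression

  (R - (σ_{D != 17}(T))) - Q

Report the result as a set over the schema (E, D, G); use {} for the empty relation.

{(12, 19, 23), (22, 22, 8), (27, 8, 34), (34, 19, 17), (8, 10, 33)}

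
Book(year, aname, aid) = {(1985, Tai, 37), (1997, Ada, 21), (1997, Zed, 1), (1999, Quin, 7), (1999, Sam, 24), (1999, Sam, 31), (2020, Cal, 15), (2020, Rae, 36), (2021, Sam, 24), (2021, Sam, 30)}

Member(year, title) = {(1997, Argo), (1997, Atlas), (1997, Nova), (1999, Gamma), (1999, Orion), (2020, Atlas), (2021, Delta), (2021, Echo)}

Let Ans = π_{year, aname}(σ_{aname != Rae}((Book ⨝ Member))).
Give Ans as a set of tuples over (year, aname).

{(1997, Ada), (1997, Zed), (1999, Quin), (1999, Sam), (2020, Cal), (2021, Sam)}

Book ⋈ Member (natural join on year): {(1997, Ada, 21, Argo), (1997, Ada, 21, Atlas), (1997, Ada, 21, Nova), (1997, Zed, 1, Argo), (1997, Zed, 1, Atlas), (1997, Zed, 1, Nova), (1999, Quin, 7, Gamma), (1999, Quin, 7, Orion), (1999, Sam, 24, Gamma), (1999, Sam, 24, Orion), (1999, Sam, 31, Gamma), (1999, Sam, 31, Orion), (2020, Cal, 15, Atlas), (2020, Rae, 36, Atlas), (2021, Sam, 24, Delta), (2021, Sam, 24, Echo), (2021, Sam, 30, Delta), (2021, Sam, 30, Echo)}
Selection aname != Rae: {(1997, Ada, 21, Argo), (1997, Ada, 21, Atlas), (1997, Ada, 21, Nova), (1997, Zed, 1, Argo), (1997, Zed, 1, Atlas), (1997, Zed, 1, Nova), (1999, Quin, 7, Gamma), (1999, Quin, 7, Orion), (1999, Sam, 24, Gamma), (1999, Sam, 24, Orion), (1999, Sam, 31, Gamma), (1999, Sam, 31, Orion), (2020, Cal, 15, Atlas), (2021, Sam, 24, Delta), (2021, Sam, 24, Echo), (2021, Sam, 30, Delta), (2021, Sam, 30, Echo)}
π_{year, aname} gives {(1997, Ada), (1997, Zed), (1999, Quin), (1999, Sam), (2020, Cal), (2021, Sam)} (11 duplicate(s) eliminated).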